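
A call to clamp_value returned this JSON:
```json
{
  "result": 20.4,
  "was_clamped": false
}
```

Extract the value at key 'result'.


20.4


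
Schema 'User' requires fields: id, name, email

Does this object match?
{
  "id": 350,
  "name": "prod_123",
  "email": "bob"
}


Checking required fields... All present.
Valid - all required fields present


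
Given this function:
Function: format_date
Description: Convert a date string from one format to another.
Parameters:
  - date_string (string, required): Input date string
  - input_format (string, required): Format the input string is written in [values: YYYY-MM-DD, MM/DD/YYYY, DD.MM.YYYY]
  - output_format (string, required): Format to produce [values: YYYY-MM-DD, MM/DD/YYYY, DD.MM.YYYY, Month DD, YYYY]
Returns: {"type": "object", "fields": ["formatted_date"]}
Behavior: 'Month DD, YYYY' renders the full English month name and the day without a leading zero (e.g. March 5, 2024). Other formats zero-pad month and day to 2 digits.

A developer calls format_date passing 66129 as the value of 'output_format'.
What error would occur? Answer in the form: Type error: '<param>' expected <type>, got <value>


Spec: 'output_format' is declared as string; 66129 is an integer.
Type error: 'output_format' expected string, got 66129


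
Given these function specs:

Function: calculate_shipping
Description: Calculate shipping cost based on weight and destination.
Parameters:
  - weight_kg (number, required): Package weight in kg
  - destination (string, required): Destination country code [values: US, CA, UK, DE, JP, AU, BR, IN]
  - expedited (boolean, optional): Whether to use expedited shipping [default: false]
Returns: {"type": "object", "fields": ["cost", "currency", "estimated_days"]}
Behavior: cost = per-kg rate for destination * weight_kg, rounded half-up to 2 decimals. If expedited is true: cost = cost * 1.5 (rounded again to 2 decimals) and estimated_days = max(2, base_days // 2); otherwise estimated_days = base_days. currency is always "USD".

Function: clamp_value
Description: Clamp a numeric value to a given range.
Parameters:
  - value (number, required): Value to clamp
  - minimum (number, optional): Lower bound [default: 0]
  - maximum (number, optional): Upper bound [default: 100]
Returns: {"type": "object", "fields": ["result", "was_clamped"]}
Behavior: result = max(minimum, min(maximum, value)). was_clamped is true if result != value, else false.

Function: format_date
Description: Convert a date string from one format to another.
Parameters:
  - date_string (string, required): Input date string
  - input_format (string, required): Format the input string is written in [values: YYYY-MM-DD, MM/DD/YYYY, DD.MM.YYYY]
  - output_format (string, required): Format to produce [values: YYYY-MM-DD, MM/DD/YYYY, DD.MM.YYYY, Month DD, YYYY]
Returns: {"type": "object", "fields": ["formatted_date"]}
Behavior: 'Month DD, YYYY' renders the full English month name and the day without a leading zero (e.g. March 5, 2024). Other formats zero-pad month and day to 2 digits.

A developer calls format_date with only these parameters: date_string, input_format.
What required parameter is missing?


Required parameters: date_string, input_format, output_format
Provided: date_string, input_format
Missing: output_format
output_format


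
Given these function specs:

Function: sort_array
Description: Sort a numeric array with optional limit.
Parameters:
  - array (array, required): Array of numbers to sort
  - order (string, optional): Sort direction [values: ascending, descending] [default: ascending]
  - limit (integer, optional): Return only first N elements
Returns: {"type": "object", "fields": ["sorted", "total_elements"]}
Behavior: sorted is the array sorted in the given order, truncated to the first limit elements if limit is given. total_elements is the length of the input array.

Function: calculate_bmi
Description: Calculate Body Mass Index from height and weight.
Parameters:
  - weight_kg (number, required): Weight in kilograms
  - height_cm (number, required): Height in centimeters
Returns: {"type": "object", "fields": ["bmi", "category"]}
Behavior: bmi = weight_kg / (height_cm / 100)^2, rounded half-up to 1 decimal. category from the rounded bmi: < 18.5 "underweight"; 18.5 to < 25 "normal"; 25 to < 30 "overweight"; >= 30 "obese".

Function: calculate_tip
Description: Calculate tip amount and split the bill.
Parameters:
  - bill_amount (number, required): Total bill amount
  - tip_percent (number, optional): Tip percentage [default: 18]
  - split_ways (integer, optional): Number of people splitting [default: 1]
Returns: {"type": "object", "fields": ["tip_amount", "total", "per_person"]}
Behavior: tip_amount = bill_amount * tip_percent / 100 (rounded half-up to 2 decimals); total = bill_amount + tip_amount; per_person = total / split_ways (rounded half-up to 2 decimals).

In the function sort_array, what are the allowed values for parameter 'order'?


The sort_array spec declares:
  - order (string, optional): Sort direction [values: ascending, descending] [default: ascending]
Allowed values:
ascending, descending


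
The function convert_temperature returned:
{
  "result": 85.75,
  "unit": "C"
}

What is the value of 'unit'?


C


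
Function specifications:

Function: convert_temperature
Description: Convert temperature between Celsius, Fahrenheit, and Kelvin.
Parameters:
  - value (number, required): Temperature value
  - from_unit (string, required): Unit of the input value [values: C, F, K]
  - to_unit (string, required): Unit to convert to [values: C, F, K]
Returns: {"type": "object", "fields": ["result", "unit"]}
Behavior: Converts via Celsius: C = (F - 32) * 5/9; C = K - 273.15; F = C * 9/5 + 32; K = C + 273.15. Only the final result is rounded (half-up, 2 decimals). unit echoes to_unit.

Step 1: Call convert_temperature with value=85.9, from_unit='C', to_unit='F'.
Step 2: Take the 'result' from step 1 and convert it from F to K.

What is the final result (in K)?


Step 1: convert_temperature(value=85.9, from_unit=C, to_unit=F)
  Input already in C: 85.9
  To F: 85.9 * 9/5 + 32 = 186.62
  Round to 2 decimals: 186.62
  -> result = 186.62 F
Step 2: convert_temperature(value=186.62, from_unit=F, to_unit=K)
  To C: (186.62 - 32) * 5/9 = 85.9
  To K: 85.9 + 273.15 = 359.05
  Round to 2 decimals: 359.05
  -> result = 359.05 K
359.05 K


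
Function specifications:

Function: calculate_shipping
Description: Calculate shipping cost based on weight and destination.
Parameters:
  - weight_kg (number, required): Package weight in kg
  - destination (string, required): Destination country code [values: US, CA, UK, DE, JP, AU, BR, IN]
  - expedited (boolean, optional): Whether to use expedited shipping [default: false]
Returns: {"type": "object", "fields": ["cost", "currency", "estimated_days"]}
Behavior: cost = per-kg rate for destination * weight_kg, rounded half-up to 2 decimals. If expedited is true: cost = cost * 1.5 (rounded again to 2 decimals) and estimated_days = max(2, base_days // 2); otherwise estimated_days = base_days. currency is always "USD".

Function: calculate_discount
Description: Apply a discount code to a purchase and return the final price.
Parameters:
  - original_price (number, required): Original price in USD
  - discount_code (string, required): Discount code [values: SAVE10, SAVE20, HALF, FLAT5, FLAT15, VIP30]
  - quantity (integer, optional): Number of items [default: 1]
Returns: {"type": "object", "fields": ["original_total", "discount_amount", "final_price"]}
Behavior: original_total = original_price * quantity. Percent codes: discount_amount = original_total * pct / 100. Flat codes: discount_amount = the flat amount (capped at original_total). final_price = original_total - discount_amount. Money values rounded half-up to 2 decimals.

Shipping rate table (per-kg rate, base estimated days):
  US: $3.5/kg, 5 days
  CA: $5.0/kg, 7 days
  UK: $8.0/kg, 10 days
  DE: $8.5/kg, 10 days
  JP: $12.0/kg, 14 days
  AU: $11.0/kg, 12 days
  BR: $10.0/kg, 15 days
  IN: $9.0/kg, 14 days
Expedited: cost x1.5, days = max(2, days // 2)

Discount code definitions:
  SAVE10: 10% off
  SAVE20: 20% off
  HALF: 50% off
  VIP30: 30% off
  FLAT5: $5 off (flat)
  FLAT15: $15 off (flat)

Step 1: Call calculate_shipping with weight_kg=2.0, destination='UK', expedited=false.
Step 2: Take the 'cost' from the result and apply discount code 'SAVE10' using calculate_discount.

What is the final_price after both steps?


Step 1: calculate_shipping(weight_kg=2.0, destination=UK, expedited=false)
  Rate for UK: $8.0/kg, base 10 days
  cost = 8.0 * 2.0 = 16 -> 16.00
  expedited not set/false: estimated_days = 10
  -> cost = 16.00 USD
Step 2: calculate_discount(original_price=16.0, discount_code=SAVE10, quantity=1)
  original_total = 16.0 * 1 = 16.00
  SAVE10 = 10% off: discount_amount = 16.00 * 10/100 = 1.6 -> 1.60
  final_price = 16.00 - 1.60 = 14.40
  -> final_price = 14.40
$14.40


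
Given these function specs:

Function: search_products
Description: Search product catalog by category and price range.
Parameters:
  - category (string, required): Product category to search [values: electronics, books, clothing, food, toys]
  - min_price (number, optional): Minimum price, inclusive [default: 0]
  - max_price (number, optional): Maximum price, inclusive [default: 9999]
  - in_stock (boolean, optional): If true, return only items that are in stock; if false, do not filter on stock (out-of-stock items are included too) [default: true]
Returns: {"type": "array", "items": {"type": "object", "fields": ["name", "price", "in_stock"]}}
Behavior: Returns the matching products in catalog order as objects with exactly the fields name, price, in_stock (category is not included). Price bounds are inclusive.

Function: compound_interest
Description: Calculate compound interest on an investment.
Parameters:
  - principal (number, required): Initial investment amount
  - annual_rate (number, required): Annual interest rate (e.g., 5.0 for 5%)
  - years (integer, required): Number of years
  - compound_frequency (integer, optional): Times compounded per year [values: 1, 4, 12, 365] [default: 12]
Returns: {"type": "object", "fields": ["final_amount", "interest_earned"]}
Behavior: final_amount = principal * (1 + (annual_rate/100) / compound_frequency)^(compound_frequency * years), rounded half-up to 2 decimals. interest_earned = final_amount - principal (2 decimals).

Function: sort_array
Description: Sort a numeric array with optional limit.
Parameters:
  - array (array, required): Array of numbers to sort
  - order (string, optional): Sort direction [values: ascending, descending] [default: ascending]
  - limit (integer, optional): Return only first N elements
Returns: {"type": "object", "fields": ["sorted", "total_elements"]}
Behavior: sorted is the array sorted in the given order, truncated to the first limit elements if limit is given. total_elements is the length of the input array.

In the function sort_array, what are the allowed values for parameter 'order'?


The sort_array spec declares:
  - order (string, optional): Sort direction [values: ascending, descending] [default: ascending]
Allowed values:
ascending, descending


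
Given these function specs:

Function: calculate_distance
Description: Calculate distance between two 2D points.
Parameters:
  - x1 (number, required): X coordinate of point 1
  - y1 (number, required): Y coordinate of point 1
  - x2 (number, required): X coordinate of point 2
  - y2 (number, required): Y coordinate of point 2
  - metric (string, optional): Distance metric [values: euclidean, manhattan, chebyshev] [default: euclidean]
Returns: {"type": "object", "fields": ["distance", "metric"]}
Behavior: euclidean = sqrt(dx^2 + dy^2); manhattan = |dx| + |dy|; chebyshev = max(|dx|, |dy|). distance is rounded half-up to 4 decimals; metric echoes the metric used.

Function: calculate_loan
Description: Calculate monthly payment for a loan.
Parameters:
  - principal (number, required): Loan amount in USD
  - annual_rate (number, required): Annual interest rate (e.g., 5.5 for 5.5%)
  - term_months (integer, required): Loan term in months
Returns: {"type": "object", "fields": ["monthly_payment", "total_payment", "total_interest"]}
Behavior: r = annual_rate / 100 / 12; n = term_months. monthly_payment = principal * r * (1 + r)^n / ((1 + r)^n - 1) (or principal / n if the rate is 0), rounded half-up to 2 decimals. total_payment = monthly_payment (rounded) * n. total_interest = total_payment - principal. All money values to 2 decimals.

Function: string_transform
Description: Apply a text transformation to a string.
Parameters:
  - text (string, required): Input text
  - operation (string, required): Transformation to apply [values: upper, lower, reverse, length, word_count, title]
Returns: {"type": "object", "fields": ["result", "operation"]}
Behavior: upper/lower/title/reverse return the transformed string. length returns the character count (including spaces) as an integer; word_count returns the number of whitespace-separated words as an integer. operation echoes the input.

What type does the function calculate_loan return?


The calculate_loan spec declares Returns: {"type": "object", "fields": ["monthly_payment", "total_payment", "total_interest"]}
Type:
object


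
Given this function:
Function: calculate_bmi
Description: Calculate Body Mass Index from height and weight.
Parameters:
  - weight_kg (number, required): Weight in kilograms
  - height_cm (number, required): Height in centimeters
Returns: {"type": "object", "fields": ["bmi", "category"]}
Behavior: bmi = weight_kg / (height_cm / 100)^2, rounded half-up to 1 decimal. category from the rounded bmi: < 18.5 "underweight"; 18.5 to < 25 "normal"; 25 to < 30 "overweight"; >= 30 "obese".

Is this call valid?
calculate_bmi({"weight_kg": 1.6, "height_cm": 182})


Checking all required parameters present and types match... All valid.
Valid


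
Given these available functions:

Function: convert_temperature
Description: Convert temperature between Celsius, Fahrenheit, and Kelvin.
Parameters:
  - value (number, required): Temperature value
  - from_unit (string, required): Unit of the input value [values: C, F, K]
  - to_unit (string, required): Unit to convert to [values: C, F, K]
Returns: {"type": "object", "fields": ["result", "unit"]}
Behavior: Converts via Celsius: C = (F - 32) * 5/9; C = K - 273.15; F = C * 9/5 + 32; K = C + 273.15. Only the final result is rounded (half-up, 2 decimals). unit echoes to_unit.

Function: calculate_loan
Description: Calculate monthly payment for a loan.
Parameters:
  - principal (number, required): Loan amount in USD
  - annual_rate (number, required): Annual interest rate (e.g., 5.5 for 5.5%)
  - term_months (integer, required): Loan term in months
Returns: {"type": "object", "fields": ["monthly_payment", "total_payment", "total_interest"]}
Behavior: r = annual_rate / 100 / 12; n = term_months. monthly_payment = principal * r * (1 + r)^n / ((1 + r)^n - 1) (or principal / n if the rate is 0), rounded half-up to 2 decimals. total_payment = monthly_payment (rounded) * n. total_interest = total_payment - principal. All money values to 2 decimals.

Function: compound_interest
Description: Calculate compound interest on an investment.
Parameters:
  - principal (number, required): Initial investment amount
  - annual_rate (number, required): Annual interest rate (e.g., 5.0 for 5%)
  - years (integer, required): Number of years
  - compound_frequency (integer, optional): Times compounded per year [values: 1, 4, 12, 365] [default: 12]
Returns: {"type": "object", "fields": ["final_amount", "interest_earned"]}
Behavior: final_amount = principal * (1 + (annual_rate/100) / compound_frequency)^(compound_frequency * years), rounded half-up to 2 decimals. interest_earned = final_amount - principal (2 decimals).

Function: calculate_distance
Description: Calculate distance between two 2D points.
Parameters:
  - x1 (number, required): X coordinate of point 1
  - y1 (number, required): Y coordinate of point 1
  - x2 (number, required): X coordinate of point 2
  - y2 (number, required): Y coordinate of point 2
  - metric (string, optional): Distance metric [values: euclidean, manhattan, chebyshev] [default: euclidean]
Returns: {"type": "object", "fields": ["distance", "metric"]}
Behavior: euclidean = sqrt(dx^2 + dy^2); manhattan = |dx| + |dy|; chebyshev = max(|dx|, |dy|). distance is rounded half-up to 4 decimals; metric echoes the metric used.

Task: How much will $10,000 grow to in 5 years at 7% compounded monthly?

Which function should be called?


The task needs a function whose description is: Calculate compound interest on an investment.
compound_interest


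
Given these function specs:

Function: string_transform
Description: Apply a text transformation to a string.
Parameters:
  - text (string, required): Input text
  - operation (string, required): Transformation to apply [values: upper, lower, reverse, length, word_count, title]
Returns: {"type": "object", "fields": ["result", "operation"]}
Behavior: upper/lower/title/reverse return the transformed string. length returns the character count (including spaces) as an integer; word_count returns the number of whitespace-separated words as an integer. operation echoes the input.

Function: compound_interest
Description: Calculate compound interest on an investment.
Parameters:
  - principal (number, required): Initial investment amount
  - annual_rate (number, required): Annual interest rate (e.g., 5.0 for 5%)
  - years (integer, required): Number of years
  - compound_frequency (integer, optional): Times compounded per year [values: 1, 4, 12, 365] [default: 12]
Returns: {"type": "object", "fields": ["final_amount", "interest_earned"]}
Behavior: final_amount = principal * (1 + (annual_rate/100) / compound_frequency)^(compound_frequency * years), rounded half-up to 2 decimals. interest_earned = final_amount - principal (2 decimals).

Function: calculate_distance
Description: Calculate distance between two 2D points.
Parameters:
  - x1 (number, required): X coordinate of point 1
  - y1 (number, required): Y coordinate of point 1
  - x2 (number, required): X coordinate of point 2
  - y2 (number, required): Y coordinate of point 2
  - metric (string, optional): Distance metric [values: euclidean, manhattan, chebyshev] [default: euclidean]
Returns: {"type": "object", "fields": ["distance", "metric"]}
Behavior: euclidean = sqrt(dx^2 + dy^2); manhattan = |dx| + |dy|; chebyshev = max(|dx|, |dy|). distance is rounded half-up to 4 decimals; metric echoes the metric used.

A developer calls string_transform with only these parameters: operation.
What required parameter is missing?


Required parameters: text, operation
Provided: operation
Missing: text
text


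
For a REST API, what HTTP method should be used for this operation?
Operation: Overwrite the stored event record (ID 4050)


GET = read, POST = create, PUT = update/replace, DELETE = remove
This operation is an update/replace.
PUT


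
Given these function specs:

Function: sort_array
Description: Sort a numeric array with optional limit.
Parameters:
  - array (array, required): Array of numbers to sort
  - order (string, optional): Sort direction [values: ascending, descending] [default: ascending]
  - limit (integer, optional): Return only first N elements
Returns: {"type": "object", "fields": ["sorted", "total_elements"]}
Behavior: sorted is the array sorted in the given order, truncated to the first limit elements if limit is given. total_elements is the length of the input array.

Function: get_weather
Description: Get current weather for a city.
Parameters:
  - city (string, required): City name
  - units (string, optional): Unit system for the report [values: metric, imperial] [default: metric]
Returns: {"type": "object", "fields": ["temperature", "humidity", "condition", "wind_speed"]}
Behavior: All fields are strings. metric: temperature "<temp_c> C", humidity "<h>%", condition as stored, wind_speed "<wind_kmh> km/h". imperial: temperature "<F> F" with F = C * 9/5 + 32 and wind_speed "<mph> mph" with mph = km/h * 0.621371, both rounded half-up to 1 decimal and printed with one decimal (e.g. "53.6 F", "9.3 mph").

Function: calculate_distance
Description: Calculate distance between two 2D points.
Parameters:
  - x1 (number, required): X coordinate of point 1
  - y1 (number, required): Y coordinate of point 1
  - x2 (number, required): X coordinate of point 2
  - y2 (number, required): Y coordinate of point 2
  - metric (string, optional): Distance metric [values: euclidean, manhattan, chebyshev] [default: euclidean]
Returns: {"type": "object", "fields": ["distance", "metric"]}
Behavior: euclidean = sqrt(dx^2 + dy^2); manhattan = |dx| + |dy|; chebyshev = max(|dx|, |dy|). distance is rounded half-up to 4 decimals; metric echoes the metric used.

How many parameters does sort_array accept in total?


Parameters of sort_array: array (required), order (optional), limit (optional)
Total:
3


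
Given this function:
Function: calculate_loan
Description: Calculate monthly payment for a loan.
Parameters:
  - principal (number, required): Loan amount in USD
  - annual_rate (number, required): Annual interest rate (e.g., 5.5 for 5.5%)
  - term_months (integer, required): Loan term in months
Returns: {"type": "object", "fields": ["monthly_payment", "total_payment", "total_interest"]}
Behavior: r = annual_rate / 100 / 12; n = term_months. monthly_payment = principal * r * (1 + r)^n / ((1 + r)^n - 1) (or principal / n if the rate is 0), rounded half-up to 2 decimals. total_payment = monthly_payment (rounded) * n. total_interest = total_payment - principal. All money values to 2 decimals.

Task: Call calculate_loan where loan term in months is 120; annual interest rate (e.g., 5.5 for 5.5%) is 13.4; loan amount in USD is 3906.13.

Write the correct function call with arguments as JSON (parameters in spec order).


Mapping each described value to its parameter name:
  'Loan term in months' -> term_months = 120
  'Annual interest rate (e.g., 5.5 for 5.5%)' -> annual_rate = 13.4
  'Loan amount in USD' -> principal = 3906.13
calculate_loan({"principal": 3906.13, "annual_rate": 13.4, "term_months": 120})


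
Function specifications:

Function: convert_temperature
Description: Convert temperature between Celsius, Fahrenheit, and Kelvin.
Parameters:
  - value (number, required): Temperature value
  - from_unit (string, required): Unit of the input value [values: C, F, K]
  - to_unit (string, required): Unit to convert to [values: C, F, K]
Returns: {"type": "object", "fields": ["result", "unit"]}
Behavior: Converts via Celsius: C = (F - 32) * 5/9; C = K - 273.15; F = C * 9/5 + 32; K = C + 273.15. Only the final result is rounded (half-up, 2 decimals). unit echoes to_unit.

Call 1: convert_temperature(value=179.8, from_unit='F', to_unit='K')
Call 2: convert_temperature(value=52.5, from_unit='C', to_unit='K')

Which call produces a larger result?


Call 1:
  To C: (179.8 - 32) * 5/9 = 82.111111
  To K: 82.111111 + 273.15 = 355.261111
  Round to 2 decimals: 355.26
  -> 355.26 K
Call 2:
  Input already in C: 52.5
  To K: 52.5 + 273.15 = 325.65
  Round to 2 decimals: 325.65
  -> 325.65 K
Call 1 (355.26 K)


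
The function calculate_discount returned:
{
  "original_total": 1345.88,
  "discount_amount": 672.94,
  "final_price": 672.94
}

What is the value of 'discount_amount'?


672.94


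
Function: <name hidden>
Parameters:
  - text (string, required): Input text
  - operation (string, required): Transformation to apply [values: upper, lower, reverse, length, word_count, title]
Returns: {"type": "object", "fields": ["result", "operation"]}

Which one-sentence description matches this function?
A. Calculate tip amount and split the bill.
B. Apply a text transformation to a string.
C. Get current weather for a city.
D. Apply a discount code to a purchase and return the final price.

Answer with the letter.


Parameters text, operation and return ["result", "operation"] fit: Apply a text transformation to a string.
B


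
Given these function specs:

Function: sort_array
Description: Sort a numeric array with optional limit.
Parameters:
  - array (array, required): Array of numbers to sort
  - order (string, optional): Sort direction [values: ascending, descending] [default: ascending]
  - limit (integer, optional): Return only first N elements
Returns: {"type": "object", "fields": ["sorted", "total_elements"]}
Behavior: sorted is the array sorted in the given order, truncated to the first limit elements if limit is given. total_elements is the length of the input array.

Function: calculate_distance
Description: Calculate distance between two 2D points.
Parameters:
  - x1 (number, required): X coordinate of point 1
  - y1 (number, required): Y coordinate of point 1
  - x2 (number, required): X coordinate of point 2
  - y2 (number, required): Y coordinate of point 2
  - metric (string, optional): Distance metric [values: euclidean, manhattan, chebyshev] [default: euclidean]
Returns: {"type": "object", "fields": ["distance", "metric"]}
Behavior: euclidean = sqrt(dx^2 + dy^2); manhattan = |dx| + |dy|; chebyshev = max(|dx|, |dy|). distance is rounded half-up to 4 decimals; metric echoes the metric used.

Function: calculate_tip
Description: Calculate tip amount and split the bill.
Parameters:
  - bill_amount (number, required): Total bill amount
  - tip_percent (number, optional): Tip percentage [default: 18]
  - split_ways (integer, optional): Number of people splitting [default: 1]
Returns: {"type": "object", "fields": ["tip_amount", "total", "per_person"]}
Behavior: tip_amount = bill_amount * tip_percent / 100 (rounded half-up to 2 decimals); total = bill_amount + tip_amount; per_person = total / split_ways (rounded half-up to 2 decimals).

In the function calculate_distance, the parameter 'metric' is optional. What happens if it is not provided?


The calculate_distance spec declares:
  - metric (string, optional): Distance metric [values: euclidean, manhattan, chebyshev] [default: euclidean]
It defaults to euclidean


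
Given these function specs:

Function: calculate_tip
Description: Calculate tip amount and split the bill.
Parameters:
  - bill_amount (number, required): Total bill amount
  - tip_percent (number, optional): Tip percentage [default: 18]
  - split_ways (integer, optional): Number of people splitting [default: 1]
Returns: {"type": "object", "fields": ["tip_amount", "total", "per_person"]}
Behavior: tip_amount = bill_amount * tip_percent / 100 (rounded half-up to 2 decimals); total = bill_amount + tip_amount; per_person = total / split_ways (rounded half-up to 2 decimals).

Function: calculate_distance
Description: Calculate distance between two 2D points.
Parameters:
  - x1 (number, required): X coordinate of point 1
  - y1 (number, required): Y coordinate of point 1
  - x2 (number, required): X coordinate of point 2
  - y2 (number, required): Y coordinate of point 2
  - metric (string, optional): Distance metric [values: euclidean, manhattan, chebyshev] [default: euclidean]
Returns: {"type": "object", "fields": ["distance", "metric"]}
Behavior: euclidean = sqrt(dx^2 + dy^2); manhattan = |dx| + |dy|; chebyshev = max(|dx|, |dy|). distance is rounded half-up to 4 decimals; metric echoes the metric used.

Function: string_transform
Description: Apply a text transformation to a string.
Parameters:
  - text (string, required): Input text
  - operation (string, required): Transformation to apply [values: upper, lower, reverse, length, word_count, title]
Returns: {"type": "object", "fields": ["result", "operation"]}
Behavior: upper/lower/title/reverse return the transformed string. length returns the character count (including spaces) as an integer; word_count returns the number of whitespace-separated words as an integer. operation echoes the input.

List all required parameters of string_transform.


Parameters of string_transform and their required/optional flag:
  text: required
  operation: required
operation, text


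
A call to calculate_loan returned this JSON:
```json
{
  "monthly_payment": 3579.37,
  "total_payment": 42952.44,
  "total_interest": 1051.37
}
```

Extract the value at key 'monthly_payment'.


3579.37


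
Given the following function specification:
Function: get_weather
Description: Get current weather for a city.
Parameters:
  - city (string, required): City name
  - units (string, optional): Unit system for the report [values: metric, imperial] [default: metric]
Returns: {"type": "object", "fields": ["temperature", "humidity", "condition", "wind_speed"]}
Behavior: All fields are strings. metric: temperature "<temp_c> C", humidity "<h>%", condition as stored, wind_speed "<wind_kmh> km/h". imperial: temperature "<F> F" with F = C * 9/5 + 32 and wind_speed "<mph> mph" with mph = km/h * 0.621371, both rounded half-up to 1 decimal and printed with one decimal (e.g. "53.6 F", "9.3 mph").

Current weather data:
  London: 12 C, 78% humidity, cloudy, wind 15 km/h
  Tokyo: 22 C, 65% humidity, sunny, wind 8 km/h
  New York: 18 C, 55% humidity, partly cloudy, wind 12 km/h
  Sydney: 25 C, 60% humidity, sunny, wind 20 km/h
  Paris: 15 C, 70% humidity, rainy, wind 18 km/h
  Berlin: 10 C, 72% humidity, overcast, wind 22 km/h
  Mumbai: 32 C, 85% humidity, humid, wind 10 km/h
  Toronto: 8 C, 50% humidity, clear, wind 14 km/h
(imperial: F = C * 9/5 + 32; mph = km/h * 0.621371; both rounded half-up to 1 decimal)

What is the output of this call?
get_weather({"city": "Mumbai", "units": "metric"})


Mumbai record: 32 C, 85%, humid, 10 km/h
metric: report values as stored ('<temp_c> C', '<humidity>%', '<wind_kmh> km/h')
Output:
{"temperature": "32 C", "humidity": "85%", "condition": "humid", "wind_speed": "10 km/h"}


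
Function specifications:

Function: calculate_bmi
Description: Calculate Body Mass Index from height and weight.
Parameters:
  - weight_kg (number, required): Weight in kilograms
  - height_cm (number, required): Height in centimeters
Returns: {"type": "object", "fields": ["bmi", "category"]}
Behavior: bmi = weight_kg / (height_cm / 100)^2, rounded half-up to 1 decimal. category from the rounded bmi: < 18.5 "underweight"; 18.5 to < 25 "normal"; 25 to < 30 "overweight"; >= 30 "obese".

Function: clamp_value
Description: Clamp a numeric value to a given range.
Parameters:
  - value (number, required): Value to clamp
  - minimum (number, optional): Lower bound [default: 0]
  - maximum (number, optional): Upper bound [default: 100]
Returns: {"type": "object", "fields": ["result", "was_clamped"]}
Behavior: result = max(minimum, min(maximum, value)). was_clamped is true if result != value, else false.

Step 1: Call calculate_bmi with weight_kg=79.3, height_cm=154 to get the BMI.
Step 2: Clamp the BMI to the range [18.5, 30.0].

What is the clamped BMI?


Step 1: calculate_bmi(weight_kg=79.3, height_cm=154)
  height_m = 154 / 100 = 1.54
  bmi = 79.3 / 1.54^2 = 79.3 / 2.3716 = 33.437342 -> 33.4
  33.4 >= 30 -> obese
  -> bmi = 33.4
Step 2: clamp_value(value=33.4, minimum=18.5, maximum=30.0)
  result = max(18.5, min(30.0, 33.4)) = max(18.5, 30.0) = 30.0
  was_clamped = (30.0 != 33.4) = true
  -> result = 30.0
30.0


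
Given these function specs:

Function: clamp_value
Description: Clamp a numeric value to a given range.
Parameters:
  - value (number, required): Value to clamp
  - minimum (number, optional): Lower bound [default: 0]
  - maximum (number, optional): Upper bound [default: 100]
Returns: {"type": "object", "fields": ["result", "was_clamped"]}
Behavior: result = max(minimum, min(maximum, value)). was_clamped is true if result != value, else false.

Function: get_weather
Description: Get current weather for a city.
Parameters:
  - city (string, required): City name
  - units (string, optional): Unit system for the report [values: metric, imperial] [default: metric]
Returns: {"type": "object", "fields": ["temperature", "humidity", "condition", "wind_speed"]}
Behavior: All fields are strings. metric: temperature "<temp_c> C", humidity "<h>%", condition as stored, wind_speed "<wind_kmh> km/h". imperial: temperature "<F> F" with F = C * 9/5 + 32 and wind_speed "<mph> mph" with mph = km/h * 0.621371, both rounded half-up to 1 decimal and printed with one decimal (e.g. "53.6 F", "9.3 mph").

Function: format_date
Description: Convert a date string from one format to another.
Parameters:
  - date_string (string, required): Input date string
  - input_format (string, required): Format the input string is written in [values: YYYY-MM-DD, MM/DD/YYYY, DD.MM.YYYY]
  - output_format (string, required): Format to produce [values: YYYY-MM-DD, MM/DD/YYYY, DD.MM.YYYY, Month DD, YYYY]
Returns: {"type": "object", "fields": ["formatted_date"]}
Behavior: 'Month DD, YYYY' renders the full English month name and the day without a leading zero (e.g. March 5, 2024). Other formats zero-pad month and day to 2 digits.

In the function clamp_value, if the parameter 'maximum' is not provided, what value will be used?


The clamp_value spec declares:
  - maximum (number, optional): Upper bound [default: 100]
Default:
100


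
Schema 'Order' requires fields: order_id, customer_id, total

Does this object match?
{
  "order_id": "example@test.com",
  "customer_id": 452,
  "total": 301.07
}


Checking required fields... All present.
Valid - all required fields present


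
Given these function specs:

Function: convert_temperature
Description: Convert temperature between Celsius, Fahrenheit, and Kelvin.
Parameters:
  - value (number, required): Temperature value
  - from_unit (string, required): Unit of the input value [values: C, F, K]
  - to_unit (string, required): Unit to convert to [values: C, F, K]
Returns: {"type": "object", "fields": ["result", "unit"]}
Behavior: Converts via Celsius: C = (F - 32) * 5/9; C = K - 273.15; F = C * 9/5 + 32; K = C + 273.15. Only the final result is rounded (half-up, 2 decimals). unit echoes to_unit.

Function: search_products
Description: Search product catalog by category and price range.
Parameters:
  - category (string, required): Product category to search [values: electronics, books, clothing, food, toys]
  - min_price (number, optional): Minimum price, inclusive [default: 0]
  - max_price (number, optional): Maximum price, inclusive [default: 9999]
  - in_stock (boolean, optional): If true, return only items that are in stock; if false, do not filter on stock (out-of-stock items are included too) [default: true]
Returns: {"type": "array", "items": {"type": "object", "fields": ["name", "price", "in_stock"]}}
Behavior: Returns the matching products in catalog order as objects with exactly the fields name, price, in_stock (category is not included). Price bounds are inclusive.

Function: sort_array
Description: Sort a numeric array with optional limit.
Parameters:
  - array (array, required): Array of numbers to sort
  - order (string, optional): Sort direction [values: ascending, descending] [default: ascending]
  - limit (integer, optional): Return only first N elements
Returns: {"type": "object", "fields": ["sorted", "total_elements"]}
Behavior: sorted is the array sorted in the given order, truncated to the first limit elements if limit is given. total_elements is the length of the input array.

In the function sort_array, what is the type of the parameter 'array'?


The sort_array spec declares:
  - array (array, required): Array of numbers to sort
Type:
array


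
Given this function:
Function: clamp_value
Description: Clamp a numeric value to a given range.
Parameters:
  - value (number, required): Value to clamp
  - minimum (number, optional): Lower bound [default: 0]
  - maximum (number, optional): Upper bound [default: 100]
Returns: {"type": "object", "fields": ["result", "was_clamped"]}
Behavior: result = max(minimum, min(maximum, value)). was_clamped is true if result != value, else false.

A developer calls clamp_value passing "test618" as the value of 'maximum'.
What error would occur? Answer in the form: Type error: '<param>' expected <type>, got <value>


Spec: 'maximum' is declared as number; "test618" is a string.
Type error: 'maximum' expected number, got "test618"


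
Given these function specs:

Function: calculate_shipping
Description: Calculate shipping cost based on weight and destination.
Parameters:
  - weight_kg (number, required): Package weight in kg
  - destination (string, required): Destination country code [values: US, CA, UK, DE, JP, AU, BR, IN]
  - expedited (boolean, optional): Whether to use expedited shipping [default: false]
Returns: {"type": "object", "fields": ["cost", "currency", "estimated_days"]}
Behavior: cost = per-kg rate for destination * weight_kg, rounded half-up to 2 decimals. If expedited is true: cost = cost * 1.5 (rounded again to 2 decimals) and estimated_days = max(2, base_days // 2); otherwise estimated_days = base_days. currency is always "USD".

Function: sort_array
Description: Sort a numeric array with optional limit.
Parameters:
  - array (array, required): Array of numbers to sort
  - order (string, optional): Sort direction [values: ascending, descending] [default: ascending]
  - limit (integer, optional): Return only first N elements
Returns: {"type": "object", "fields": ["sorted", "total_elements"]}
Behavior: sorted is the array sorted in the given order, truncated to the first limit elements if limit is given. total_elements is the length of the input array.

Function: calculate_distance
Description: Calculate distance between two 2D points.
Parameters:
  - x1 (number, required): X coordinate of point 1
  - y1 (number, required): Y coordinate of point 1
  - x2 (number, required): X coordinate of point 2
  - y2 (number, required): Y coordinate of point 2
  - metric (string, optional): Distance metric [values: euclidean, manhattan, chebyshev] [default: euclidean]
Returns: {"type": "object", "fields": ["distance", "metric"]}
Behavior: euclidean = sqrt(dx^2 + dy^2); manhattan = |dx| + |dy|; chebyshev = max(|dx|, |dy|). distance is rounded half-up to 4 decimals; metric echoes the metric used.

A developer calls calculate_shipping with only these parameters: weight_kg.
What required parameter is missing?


Required parameters: weight_kg, destination
Provided: weight_kg
Missing: destination
destination


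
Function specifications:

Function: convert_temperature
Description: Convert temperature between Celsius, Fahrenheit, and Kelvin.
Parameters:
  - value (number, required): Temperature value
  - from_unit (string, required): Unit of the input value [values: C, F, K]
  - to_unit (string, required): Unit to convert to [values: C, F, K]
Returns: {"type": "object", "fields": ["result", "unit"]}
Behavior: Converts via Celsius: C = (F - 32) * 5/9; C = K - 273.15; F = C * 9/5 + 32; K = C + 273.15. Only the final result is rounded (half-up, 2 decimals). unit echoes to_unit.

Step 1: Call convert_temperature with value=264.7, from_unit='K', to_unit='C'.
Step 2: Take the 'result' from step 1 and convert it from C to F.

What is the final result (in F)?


Step 1: convert_temperature(value=264.7, from_unit=K, to_unit=C)
  To C: 264.7 - 273.15 = -8.45
  Target is C: -8.45
  Round to 2 decimals: -8.45
  -> result = -8.45 C
Step 2: convert_temperature(value=-8.45, from_unit=C, to_unit=F)
  Input already in C: -8.45
  To F: -8.45 * 9/5 + 32 = 16.79
  Round to 2 decimals: 16.79
  -> result = 16.79 F
16.79 F


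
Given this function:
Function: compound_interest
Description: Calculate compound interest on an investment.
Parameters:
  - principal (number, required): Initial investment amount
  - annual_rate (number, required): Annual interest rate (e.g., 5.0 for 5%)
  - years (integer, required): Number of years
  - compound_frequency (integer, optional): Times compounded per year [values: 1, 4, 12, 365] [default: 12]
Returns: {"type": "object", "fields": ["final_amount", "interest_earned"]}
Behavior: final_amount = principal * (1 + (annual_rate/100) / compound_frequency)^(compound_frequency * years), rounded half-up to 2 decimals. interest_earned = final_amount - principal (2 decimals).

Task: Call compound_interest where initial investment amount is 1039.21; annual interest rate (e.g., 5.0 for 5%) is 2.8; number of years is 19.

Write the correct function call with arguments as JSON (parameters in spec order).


Mapping each described value to its parameter name:
  'Initial investment amount' -> principal = 1039.21
  'Annual interest rate (e.g., 5.0 for 5%)' -> annual_rate = 2.8
  'Number of years' -> years = 19
compound_interest({"principal": 1039.21, "annual_rate": 2.8, "years": 19})
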